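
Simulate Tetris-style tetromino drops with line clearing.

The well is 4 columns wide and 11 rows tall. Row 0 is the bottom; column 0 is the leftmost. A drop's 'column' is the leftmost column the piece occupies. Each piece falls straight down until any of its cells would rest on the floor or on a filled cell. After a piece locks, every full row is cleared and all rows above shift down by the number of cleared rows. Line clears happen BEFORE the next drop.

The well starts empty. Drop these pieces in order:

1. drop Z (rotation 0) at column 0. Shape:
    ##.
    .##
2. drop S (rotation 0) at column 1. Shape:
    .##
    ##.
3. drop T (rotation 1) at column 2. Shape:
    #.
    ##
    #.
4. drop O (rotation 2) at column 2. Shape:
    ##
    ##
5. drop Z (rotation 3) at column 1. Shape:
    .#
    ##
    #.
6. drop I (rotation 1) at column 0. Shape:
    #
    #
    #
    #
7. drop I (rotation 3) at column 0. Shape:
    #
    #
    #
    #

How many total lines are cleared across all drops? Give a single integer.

Drop 1: Z rot0 at col 0 lands with bottom-row=0; cleared 0 line(s) (total 0); column heights now [2 2 1 0], max=2
Drop 2: S rot0 at col 1 lands with bottom-row=2; cleared 0 line(s) (total 0); column heights now [2 3 4 4], max=4
Drop 3: T rot1 at col 2 lands with bottom-row=4; cleared 0 line(s) (total 0); column heights now [2 3 7 6], max=7
Drop 4: O rot2 at col 2 lands with bottom-row=7; cleared 0 line(s) (total 0); column heights now [2 3 9 9], max=9
Drop 5: Z rot3 at col 1 lands with bottom-row=8; cleared 0 line(s) (total 0); column heights now [2 10 11 9], max=11
Drop 6: I rot1 at col 0 lands with bottom-row=2; cleared 0 line(s) (total 0); column heights now [6 10 11 9], max=11
Drop 7: I rot3 at col 0 lands with bottom-row=6; cleared 1 line(s) (total 1); column heights now [9 9 10 8], max=10

Answer: 1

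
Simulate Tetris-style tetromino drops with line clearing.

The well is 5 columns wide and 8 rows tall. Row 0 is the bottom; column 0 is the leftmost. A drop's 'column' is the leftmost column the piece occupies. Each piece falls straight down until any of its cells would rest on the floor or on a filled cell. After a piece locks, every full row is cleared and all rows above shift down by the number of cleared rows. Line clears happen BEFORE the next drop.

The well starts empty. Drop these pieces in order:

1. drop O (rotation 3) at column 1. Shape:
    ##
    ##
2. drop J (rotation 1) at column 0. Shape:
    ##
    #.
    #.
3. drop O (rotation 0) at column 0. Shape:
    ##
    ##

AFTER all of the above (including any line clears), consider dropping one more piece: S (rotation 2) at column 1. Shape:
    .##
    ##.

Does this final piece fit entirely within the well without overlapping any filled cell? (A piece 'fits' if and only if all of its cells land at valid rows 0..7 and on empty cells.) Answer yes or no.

Answer: yes

Derivation:
Drop 1: O rot3 at col 1 lands with bottom-row=0; cleared 0 line(s) (total 0); column heights now [0 2 2 0 0], max=2
Drop 2: J rot1 at col 0 lands with bottom-row=0; cleared 0 line(s) (total 0); column heights now [3 3 2 0 0], max=3
Drop 3: O rot0 at col 0 lands with bottom-row=3; cleared 0 line(s) (total 0); column heights now [5 5 2 0 0], max=5
Test piece S rot2 at col 1 (width 3): heights before test = [5 5 2 0 0]; fits = True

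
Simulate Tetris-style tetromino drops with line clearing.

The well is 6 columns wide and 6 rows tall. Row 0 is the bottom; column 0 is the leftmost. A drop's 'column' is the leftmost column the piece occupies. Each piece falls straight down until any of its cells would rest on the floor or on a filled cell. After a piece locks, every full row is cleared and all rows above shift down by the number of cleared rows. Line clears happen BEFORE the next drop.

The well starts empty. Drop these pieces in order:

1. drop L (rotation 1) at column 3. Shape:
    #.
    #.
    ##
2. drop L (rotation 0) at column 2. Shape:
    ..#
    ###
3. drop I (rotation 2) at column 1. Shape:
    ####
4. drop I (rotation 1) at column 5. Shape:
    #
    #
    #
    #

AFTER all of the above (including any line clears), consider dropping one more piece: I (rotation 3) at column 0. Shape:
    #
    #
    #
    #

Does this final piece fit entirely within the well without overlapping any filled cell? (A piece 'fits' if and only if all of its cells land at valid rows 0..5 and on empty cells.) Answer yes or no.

Drop 1: L rot1 at col 3 lands with bottom-row=0; cleared 0 line(s) (total 0); column heights now [0 0 0 3 1 0], max=3
Drop 2: L rot0 at col 2 lands with bottom-row=3; cleared 0 line(s) (total 0); column heights now [0 0 4 4 5 0], max=5
Drop 3: I rot2 at col 1 lands with bottom-row=5; cleared 0 line(s) (total 0); column heights now [0 6 6 6 6 0], max=6
Drop 4: I rot1 at col 5 lands with bottom-row=0; cleared 0 line(s) (total 0); column heights now [0 6 6 6 6 4], max=6
Test piece I rot3 at col 0 (width 1): heights before test = [0 6 6 6 6 4]; fits = True

Answer: yes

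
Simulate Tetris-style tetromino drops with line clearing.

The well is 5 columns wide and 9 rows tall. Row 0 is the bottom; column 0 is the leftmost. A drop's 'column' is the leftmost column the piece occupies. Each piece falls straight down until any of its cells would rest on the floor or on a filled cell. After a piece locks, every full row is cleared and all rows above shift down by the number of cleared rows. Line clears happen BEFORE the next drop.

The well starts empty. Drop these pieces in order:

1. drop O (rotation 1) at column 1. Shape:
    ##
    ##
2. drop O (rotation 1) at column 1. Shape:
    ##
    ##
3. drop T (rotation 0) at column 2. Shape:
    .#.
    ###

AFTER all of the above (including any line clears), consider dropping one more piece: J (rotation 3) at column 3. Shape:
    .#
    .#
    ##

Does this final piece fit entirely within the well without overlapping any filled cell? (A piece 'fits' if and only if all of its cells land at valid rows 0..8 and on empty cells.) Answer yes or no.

Answer: yes

Derivation:
Drop 1: O rot1 at col 1 lands with bottom-row=0; cleared 0 line(s) (total 0); column heights now [0 2 2 0 0], max=2
Drop 2: O rot1 at col 1 lands with bottom-row=2; cleared 0 line(s) (total 0); column heights now [0 4 4 0 0], max=4
Drop 3: T rot0 at col 2 lands with bottom-row=4; cleared 0 line(s) (total 0); column heights now [0 4 5 6 5], max=6
Test piece J rot3 at col 3 (width 2): heights before test = [0 4 5 6 5]; fits = True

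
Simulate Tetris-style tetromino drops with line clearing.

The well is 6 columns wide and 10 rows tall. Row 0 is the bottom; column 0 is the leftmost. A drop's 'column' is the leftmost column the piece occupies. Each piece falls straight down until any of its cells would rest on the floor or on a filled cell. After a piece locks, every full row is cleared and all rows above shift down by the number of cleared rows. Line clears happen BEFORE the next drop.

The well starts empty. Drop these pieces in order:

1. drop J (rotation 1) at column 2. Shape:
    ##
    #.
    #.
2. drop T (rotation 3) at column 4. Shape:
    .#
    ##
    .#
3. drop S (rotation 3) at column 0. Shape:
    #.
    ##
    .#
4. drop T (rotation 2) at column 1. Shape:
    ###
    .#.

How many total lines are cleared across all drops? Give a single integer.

Answer: 0

Derivation:
Drop 1: J rot1 at col 2 lands with bottom-row=0; cleared 0 line(s) (total 0); column heights now [0 0 3 3 0 0], max=3
Drop 2: T rot3 at col 4 lands with bottom-row=0; cleared 0 line(s) (total 0); column heights now [0 0 3 3 2 3], max=3
Drop 3: S rot3 at col 0 lands with bottom-row=0; cleared 0 line(s) (total 0); column heights now [3 2 3 3 2 3], max=3
Drop 4: T rot2 at col 1 lands with bottom-row=3; cleared 0 line(s) (total 0); column heights now [3 5 5 5 2 3], max=5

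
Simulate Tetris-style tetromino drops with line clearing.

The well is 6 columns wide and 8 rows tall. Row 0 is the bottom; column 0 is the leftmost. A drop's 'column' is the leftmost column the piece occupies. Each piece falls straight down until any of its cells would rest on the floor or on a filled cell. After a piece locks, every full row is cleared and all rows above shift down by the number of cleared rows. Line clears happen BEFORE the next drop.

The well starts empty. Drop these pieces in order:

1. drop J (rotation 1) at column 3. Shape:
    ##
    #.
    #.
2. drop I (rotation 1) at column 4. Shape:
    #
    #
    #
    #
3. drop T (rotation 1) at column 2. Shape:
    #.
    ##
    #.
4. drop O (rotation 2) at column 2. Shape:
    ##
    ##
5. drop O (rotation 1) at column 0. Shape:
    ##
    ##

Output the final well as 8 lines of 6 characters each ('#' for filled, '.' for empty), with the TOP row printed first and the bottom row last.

Answer: ......
..###.
..###.
..#.#.
..###.
..###.
##.#..
##.#..

Derivation:
Drop 1: J rot1 at col 3 lands with bottom-row=0; cleared 0 line(s) (total 0); column heights now [0 0 0 3 3 0], max=3
Drop 2: I rot1 at col 4 lands with bottom-row=3; cleared 0 line(s) (total 0); column heights now [0 0 0 3 7 0], max=7
Drop 3: T rot1 at col 2 lands with bottom-row=2; cleared 0 line(s) (total 0); column heights now [0 0 5 4 7 0], max=7
Drop 4: O rot2 at col 2 lands with bottom-row=5; cleared 0 line(s) (total 0); column heights now [0 0 7 7 7 0], max=7
Drop 5: O rot1 at col 0 lands with bottom-row=0; cleared 0 line(s) (total 0); column heights now [2 2 7 7 7 0], max=7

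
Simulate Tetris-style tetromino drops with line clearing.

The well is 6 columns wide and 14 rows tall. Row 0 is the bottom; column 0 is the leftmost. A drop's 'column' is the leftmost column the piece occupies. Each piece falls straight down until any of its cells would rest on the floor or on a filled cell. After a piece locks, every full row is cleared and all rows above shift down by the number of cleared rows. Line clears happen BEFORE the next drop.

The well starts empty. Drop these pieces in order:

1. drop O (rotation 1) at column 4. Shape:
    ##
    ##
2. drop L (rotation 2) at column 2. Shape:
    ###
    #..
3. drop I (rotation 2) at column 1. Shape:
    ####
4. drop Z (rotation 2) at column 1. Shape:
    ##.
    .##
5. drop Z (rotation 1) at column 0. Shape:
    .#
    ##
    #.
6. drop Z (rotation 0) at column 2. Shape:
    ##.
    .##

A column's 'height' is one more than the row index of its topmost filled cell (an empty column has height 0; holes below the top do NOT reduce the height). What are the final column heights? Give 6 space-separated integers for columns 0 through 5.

Answer: 7 8 7 7 6 2

Derivation:
Drop 1: O rot1 at col 4 lands with bottom-row=0; cleared 0 line(s) (total 0); column heights now [0 0 0 0 2 2], max=2
Drop 2: L rot2 at col 2 lands with bottom-row=1; cleared 0 line(s) (total 0); column heights now [0 0 3 3 3 2], max=3
Drop 3: I rot2 at col 1 lands with bottom-row=3; cleared 0 line(s) (total 0); column heights now [0 4 4 4 4 2], max=4
Drop 4: Z rot2 at col 1 lands with bottom-row=4; cleared 0 line(s) (total 0); column heights now [0 6 6 5 4 2], max=6
Drop 5: Z rot1 at col 0 lands with bottom-row=5; cleared 0 line(s) (total 0); column heights now [7 8 6 5 4 2], max=8
Drop 6: Z rot0 at col 2 lands with bottom-row=5; cleared 0 line(s) (total 0); column heights now [7 8 7 7 6 2], max=8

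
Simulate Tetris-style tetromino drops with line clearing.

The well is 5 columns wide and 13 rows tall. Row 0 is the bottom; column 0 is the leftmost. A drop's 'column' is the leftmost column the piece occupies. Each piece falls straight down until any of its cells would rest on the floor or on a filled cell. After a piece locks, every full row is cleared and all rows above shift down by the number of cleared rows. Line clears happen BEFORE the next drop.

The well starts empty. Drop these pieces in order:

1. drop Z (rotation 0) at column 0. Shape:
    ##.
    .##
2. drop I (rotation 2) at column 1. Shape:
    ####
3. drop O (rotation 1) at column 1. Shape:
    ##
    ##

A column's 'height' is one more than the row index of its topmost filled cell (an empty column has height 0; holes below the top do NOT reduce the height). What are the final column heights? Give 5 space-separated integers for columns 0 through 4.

Answer: 2 5 5 3 3

Derivation:
Drop 1: Z rot0 at col 0 lands with bottom-row=0; cleared 0 line(s) (total 0); column heights now [2 2 1 0 0], max=2
Drop 2: I rot2 at col 1 lands with bottom-row=2; cleared 0 line(s) (total 0); column heights now [2 3 3 3 3], max=3
Drop 3: O rot1 at col 1 lands with bottom-row=3; cleared 0 line(s) (total 0); column heights now [2 5 5 3 3], max=5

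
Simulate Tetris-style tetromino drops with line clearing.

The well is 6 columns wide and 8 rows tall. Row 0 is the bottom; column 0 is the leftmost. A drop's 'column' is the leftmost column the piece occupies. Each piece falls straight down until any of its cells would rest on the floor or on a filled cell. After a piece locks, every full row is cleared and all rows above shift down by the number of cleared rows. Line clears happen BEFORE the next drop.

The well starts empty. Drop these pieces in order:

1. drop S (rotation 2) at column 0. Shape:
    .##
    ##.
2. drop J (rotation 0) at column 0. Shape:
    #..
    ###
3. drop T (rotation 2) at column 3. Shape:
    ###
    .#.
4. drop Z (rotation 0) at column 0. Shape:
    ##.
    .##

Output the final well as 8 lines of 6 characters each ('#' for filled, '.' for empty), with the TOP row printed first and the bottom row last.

Drop 1: S rot2 at col 0 lands with bottom-row=0; cleared 0 line(s) (total 0); column heights now [1 2 2 0 0 0], max=2
Drop 2: J rot0 at col 0 lands with bottom-row=2; cleared 0 line(s) (total 0); column heights now [4 3 3 0 0 0], max=4
Drop 3: T rot2 at col 3 lands with bottom-row=0; cleared 0 line(s) (total 0); column heights now [4 3 3 2 2 2], max=4
Drop 4: Z rot0 at col 0 lands with bottom-row=3; cleared 0 line(s) (total 0); column heights now [5 5 4 2 2 2], max=5

Answer: ......
......
......
##....
###...
###...
.#####
##..#.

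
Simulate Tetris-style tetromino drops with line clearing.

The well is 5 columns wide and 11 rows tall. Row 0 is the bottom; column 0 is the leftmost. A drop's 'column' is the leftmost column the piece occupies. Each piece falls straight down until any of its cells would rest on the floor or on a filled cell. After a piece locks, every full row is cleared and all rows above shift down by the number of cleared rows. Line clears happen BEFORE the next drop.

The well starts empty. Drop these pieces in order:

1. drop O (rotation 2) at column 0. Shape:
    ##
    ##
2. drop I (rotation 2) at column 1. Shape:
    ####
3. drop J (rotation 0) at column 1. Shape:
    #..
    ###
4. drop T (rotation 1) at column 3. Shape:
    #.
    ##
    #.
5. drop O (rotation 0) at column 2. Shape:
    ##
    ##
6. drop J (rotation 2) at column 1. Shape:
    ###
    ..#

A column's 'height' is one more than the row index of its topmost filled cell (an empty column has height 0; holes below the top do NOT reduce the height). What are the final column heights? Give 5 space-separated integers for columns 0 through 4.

Answer: 2 11 11 11 6

Derivation:
Drop 1: O rot2 at col 0 lands with bottom-row=0; cleared 0 line(s) (total 0); column heights now [2 2 0 0 0], max=2
Drop 2: I rot2 at col 1 lands with bottom-row=2; cleared 0 line(s) (total 0); column heights now [2 3 3 3 3], max=3
Drop 3: J rot0 at col 1 lands with bottom-row=3; cleared 0 line(s) (total 0); column heights now [2 5 4 4 3], max=5
Drop 4: T rot1 at col 3 lands with bottom-row=4; cleared 0 line(s) (total 0); column heights now [2 5 4 7 6], max=7
Drop 5: O rot0 at col 2 lands with bottom-row=7; cleared 0 line(s) (total 0); column heights now [2 5 9 9 6], max=9
Drop 6: J rot2 at col 1 lands with bottom-row=9; cleared 0 line(s) (total 0); column heights now [2 11 11 11 6], max=11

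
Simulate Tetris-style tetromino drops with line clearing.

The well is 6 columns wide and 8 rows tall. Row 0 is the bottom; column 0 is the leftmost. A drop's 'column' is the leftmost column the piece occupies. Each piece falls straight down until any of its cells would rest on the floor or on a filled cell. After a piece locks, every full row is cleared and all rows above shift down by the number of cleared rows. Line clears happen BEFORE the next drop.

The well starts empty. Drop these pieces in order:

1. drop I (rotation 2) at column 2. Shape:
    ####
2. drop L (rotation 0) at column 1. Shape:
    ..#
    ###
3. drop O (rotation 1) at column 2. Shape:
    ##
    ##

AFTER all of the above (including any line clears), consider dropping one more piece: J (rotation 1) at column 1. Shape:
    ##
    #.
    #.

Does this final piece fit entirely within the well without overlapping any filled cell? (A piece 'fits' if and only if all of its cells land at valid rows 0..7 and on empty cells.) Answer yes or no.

Answer: yes

Derivation:
Drop 1: I rot2 at col 2 lands with bottom-row=0; cleared 0 line(s) (total 0); column heights now [0 0 1 1 1 1], max=1
Drop 2: L rot0 at col 1 lands with bottom-row=1; cleared 0 line(s) (total 0); column heights now [0 2 2 3 1 1], max=3
Drop 3: O rot1 at col 2 lands with bottom-row=3; cleared 0 line(s) (total 0); column heights now [0 2 5 5 1 1], max=5
Test piece J rot1 at col 1 (width 2): heights before test = [0 2 5 5 1 1]; fits = True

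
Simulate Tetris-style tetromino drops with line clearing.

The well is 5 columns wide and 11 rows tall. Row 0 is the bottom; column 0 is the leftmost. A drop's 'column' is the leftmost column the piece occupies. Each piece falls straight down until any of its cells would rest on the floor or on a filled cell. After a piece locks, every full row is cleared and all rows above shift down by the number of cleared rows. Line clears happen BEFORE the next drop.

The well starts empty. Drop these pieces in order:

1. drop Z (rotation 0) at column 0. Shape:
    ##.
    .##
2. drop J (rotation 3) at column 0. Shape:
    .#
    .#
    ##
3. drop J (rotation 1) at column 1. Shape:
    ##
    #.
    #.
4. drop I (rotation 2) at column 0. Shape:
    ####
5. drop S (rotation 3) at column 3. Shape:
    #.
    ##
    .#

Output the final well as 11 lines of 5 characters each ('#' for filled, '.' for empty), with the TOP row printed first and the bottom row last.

Answer: .....
...#.
...##
.##..
.#...
.#...
.#...
.#...
##...
##...
.##..

Derivation:
Drop 1: Z rot0 at col 0 lands with bottom-row=0; cleared 0 line(s) (total 0); column heights now [2 2 1 0 0], max=2
Drop 2: J rot3 at col 0 lands with bottom-row=2; cleared 0 line(s) (total 0); column heights now [3 5 1 0 0], max=5
Drop 3: J rot1 at col 1 lands with bottom-row=5; cleared 0 line(s) (total 0); column heights now [3 8 8 0 0], max=8
Drop 4: I rot2 at col 0 lands with bottom-row=8; cleared 0 line(s) (total 0); column heights now [9 9 9 9 0], max=9
Drop 5: S rot3 at col 3 lands with bottom-row=8; cleared 1 line(s) (total 1); column heights now [3 8 8 10 9], max=10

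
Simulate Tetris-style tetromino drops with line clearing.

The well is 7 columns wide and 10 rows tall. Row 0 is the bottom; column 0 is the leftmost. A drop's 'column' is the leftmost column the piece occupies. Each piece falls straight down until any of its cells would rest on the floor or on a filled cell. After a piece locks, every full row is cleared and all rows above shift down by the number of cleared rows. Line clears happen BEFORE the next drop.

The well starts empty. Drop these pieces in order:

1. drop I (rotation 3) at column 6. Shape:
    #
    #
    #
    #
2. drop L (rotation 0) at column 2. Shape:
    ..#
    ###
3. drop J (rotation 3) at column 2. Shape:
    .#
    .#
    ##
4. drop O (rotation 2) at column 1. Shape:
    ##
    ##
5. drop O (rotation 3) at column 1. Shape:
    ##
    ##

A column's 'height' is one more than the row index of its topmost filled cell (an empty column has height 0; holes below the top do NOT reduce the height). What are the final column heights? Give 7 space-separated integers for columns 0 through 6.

Answer: 0 6 6 4 2 0 4

Derivation:
Drop 1: I rot3 at col 6 lands with bottom-row=0; cleared 0 line(s) (total 0); column heights now [0 0 0 0 0 0 4], max=4
Drop 2: L rot0 at col 2 lands with bottom-row=0; cleared 0 line(s) (total 0); column heights now [0 0 1 1 2 0 4], max=4
Drop 3: J rot3 at col 2 lands with bottom-row=1; cleared 0 line(s) (total 0); column heights now [0 0 2 4 2 0 4], max=4
Drop 4: O rot2 at col 1 lands with bottom-row=2; cleared 0 line(s) (total 0); column heights now [0 4 4 4 2 0 4], max=4
Drop 5: O rot3 at col 1 lands with bottom-row=4; cleared 0 line(s) (total 0); column heights now [0 6 6 4 2 0 4], max=6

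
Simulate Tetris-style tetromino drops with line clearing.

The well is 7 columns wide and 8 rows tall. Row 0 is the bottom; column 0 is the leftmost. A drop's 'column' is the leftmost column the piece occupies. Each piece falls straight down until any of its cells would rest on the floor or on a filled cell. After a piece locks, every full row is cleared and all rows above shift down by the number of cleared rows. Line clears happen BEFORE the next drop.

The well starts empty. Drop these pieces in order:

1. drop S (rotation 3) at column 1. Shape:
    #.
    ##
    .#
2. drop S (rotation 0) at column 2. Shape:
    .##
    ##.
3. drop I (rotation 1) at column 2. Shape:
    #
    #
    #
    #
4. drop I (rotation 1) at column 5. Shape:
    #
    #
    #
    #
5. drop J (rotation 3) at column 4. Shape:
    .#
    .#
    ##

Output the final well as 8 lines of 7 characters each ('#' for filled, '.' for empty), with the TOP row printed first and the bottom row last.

Drop 1: S rot3 at col 1 lands with bottom-row=0; cleared 0 line(s) (total 0); column heights now [0 3 2 0 0 0 0], max=3
Drop 2: S rot0 at col 2 lands with bottom-row=2; cleared 0 line(s) (total 0); column heights now [0 3 3 4 4 0 0], max=4
Drop 3: I rot1 at col 2 lands with bottom-row=3; cleared 0 line(s) (total 0); column heights now [0 3 7 4 4 0 0], max=7
Drop 4: I rot1 at col 5 lands with bottom-row=0; cleared 0 line(s) (total 0); column heights now [0 3 7 4 4 4 0], max=7
Drop 5: J rot3 at col 4 lands with bottom-row=4; cleared 0 line(s) (total 0); column heights now [0 3 7 4 5 7 0], max=7

Answer: .......
..#..#.
..#..#.
..#.##.
..####.
.###.#.
.##..#.
..#..#.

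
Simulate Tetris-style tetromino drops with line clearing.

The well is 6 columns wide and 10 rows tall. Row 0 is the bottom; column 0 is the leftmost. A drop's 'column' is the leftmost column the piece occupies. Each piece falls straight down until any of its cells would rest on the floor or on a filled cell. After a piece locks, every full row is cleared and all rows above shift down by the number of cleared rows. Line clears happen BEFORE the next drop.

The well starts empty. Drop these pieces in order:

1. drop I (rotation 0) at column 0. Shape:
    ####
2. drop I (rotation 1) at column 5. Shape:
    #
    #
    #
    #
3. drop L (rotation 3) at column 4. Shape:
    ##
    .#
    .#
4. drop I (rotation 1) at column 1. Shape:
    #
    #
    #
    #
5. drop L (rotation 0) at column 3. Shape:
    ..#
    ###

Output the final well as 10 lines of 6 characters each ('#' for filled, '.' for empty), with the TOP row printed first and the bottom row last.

Answer: ......
.....#
...###
....##
.....#
.#...#
.#...#
.#...#
.#...#
####.#

Derivation:
Drop 1: I rot0 at col 0 lands with bottom-row=0; cleared 0 line(s) (total 0); column heights now [1 1 1 1 0 0], max=1
Drop 2: I rot1 at col 5 lands with bottom-row=0; cleared 0 line(s) (total 0); column heights now [1 1 1 1 0 4], max=4
Drop 3: L rot3 at col 4 lands with bottom-row=4; cleared 0 line(s) (total 0); column heights now [1 1 1 1 7 7], max=7
Drop 4: I rot1 at col 1 lands with bottom-row=1; cleared 0 line(s) (total 0); column heights now [1 5 1 1 7 7], max=7
Drop 5: L rot0 at col 3 lands with bottom-row=7; cleared 0 line(s) (total 0); column heights now [1 5 1 8 8 9], max=9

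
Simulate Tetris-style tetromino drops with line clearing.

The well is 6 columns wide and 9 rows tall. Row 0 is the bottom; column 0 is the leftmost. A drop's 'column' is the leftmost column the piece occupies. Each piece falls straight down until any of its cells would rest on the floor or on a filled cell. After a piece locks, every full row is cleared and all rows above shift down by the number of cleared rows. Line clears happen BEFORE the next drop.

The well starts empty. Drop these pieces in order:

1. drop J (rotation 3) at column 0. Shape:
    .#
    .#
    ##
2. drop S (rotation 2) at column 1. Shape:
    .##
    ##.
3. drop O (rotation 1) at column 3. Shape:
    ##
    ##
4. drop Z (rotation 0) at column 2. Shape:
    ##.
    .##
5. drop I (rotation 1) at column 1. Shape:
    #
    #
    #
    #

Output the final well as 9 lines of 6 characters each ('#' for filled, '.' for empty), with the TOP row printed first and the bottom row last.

Answer: ..##..
.#.##.
.#.##.
.#.##.
.###..
.##...
.#....
.#....
##....

Derivation:
Drop 1: J rot3 at col 0 lands with bottom-row=0; cleared 0 line(s) (total 0); column heights now [1 3 0 0 0 0], max=3
Drop 2: S rot2 at col 1 lands with bottom-row=3; cleared 0 line(s) (total 0); column heights now [1 4 5 5 0 0], max=5
Drop 3: O rot1 at col 3 lands with bottom-row=5; cleared 0 line(s) (total 0); column heights now [1 4 5 7 7 0], max=7
Drop 4: Z rot0 at col 2 lands with bottom-row=7; cleared 0 line(s) (total 0); column heights now [1 4 9 9 8 0], max=9
Drop 5: I rot1 at col 1 lands with bottom-row=4; cleared 0 line(s) (total 0); column heights now [1 8 9 9 8 0], max=9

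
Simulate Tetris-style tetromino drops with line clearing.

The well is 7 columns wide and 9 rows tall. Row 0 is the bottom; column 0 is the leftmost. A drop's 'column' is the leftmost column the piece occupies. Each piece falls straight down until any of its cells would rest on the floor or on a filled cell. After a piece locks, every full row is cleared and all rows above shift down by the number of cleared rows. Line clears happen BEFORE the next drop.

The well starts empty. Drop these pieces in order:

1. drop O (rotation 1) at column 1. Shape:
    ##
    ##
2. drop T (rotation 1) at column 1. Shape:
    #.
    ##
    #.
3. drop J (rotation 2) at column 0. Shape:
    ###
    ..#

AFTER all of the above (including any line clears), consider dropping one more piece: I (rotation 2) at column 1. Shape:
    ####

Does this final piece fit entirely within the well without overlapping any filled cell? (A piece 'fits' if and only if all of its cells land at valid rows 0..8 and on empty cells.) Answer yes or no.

Drop 1: O rot1 at col 1 lands with bottom-row=0; cleared 0 line(s) (total 0); column heights now [0 2 2 0 0 0 0], max=2
Drop 2: T rot1 at col 1 lands with bottom-row=2; cleared 0 line(s) (total 0); column heights now [0 5 4 0 0 0 0], max=5
Drop 3: J rot2 at col 0 lands with bottom-row=4; cleared 0 line(s) (total 0); column heights now [6 6 6 0 0 0 0], max=6
Test piece I rot2 at col 1 (width 4): heights before test = [6 6 6 0 0 0 0]; fits = True

Answer: yes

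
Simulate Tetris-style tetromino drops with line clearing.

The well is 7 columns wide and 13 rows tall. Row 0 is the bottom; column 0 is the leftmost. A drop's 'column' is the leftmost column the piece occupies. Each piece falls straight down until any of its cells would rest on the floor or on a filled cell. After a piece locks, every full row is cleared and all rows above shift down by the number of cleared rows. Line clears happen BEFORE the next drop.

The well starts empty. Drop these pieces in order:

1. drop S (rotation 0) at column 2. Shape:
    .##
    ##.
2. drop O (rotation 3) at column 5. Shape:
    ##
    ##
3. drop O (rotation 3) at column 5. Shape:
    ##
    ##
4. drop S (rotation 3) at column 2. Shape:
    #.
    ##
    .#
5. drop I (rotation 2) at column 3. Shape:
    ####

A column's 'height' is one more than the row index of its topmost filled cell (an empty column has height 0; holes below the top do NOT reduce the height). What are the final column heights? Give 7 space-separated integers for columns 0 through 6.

Answer: 0 0 5 5 5 5 5

Derivation:
Drop 1: S rot0 at col 2 lands with bottom-row=0; cleared 0 line(s) (total 0); column heights now [0 0 1 2 2 0 0], max=2
Drop 2: O rot3 at col 5 lands with bottom-row=0; cleared 0 line(s) (total 0); column heights now [0 0 1 2 2 2 2], max=2
Drop 3: O rot3 at col 5 lands with bottom-row=2; cleared 0 line(s) (total 0); column heights now [0 0 1 2 2 4 4], max=4
Drop 4: S rot3 at col 2 lands with bottom-row=2; cleared 0 line(s) (total 0); column heights now [0 0 5 4 2 4 4], max=5
Drop 5: I rot2 at col 3 lands with bottom-row=4; cleared 0 line(s) (total 0); column heights now [0 0 5 5 5 5 5], max=5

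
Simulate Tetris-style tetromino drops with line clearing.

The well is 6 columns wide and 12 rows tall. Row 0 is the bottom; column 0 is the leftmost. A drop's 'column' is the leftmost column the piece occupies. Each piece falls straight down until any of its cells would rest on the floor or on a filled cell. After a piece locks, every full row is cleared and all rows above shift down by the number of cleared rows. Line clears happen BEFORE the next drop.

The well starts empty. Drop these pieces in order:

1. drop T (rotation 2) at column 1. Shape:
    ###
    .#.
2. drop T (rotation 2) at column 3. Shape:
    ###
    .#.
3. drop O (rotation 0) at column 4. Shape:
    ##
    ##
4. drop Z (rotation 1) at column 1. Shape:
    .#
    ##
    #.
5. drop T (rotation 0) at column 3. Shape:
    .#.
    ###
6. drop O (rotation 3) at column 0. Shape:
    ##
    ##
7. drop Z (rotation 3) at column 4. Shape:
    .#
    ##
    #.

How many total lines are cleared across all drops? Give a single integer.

Drop 1: T rot2 at col 1 lands with bottom-row=0; cleared 0 line(s) (total 0); column heights now [0 2 2 2 0 0], max=2
Drop 2: T rot2 at col 3 lands with bottom-row=1; cleared 0 line(s) (total 0); column heights now [0 2 2 3 3 3], max=3
Drop 3: O rot0 at col 4 lands with bottom-row=3; cleared 0 line(s) (total 0); column heights now [0 2 2 3 5 5], max=5
Drop 4: Z rot1 at col 1 lands with bottom-row=2; cleared 0 line(s) (total 0); column heights now [0 4 5 3 5 5], max=5
Drop 5: T rot0 at col 3 lands with bottom-row=5; cleared 0 line(s) (total 0); column heights now [0 4 5 6 7 6], max=7
Drop 6: O rot3 at col 0 lands with bottom-row=4; cleared 0 line(s) (total 0); column heights now [6 6 5 6 7 6], max=7
Drop 7: Z rot3 at col 4 lands with bottom-row=7; cleared 0 line(s) (total 0); column heights now [6 6 5 6 9 10], max=10

Answer: 0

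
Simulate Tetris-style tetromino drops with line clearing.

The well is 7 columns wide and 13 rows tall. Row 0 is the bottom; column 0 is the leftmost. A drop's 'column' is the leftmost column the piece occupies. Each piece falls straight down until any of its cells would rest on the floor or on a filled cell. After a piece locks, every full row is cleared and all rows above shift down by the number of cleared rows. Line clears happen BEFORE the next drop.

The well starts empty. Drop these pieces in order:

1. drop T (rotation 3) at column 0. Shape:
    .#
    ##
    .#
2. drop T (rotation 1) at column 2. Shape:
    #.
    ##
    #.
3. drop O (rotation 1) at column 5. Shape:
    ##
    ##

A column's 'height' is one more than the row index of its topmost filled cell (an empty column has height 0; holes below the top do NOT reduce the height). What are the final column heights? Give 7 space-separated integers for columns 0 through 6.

Drop 1: T rot3 at col 0 lands with bottom-row=0; cleared 0 line(s) (total 0); column heights now [2 3 0 0 0 0 0], max=3
Drop 2: T rot1 at col 2 lands with bottom-row=0; cleared 0 line(s) (total 0); column heights now [2 3 3 2 0 0 0], max=3
Drop 3: O rot1 at col 5 lands with bottom-row=0; cleared 0 line(s) (total 0); column heights now [2 3 3 2 0 2 2], max=3

Answer: 2 3 3 2 0 2 2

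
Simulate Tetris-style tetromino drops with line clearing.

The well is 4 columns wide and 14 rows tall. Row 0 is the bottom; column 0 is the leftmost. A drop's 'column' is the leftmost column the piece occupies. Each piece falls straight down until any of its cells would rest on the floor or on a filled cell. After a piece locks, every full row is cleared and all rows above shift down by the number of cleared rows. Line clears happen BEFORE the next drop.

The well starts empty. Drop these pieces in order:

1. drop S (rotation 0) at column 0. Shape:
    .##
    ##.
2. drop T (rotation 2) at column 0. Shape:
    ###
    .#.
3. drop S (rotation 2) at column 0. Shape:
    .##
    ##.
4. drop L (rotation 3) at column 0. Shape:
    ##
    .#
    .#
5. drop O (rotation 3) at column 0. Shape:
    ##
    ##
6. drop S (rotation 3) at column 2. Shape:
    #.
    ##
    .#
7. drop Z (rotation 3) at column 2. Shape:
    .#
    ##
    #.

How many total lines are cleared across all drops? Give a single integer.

Answer: 1

Derivation:
Drop 1: S rot0 at col 0 lands with bottom-row=0; cleared 0 line(s) (total 0); column heights now [1 2 2 0], max=2
Drop 2: T rot2 at col 0 lands with bottom-row=2; cleared 0 line(s) (total 0); column heights now [4 4 4 0], max=4
Drop 3: S rot2 at col 0 lands with bottom-row=4; cleared 0 line(s) (total 0); column heights now [5 6 6 0], max=6
Drop 4: L rot3 at col 0 lands with bottom-row=6; cleared 0 line(s) (total 0); column heights now [9 9 6 0], max=9
Drop 5: O rot3 at col 0 lands with bottom-row=9; cleared 0 line(s) (total 0); column heights now [11 11 6 0], max=11
Drop 6: S rot3 at col 2 lands with bottom-row=5; cleared 0 line(s) (total 0); column heights now [11 11 8 7], max=11
Drop 7: Z rot3 at col 2 lands with bottom-row=8; cleared 1 line(s) (total 1); column heights now [10 10 9 10], max=10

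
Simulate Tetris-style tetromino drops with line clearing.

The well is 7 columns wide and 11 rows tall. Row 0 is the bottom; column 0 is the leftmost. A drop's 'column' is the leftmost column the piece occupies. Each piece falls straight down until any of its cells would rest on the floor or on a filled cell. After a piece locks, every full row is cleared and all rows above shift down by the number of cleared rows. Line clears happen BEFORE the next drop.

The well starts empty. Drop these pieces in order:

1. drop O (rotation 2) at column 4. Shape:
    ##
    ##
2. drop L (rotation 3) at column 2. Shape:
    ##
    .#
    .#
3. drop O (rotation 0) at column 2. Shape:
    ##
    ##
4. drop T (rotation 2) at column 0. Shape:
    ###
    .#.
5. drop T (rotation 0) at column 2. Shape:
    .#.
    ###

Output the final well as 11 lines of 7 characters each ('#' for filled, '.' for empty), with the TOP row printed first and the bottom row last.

Drop 1: O rot2 at col 4 lands with bottom-row=0; cleared 0 line(s) (total 0); column heights now [0 0 0 0 2 2 0], max=2
Drop 2: L rot3 at col 2 lands with bottom-row=0; cleared 0 line(s) (total 0); column heights now [0 0 3 3 2 2 0], max=3
Drop 3: O rot0 at col 2 lands with bottom-row=3; cleared 0 line(s) (total 0); column heights now [0 0 5 5 2 2 0], max=5
Drop 4: T rot2 at col 0 lands with bottom-row=4; cleared 0 line(s) (total 0); column heights now [6 6 6 5 2 2 0], max=6
Drop 5: T rot0 at col 2 lands with bottom-row=6; cleared 0 line(s) (total 0); column heights now [6 6 7 8 7 2 0], max=8

Answer: .......
.......
.......
...#...
..###..
###....
.###...
..##...
..##...
...###.
...###.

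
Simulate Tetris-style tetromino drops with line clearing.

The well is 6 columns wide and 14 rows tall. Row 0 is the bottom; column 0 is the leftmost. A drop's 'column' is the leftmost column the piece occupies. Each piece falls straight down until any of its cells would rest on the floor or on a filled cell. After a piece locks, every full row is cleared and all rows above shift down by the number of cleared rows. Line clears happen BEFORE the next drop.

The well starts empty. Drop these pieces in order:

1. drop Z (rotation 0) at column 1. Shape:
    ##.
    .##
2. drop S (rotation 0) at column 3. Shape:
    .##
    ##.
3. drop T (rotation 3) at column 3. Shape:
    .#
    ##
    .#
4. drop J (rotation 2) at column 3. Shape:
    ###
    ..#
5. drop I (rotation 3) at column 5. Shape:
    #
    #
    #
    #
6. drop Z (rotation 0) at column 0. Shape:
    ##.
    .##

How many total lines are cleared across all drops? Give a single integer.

Answer: 0

Derivation:
Drop 1: Z rot0 at col 1 lands with bottom-row=0; cleared 0 line(s) (total 0); column heights now [0 2 2 1 0 0], max=2
Drop 2: S rot0 at col 3 lands with bottom-row=1; cleared 0 line(s) (total 0); column heights now [0 2 2 2 3 3], max=3
Drop 3: T rot3 at col 3 lands with bottom-row=3; cleared 0 line(s) (total 0); column heights now [0 2 2 5 6 3], max=6
Drop 4: J rot2 at col 3 lands with bottom-row=5; cleared 0 line(s) (total 0); column heights now [0 2 2 7 7 7], max=7
Drop 5: I rot3 at col 5 lands with bottom-row=7; cleared 0 line(s) (total 0); column heights now [0 2 2 7 7 11], max=11
Drop 6: Z rot0 at col 0 lands with bottom-row=2; cleared 0 line(s) (total 0); column heights now [4 4 3 7 7 11], max=11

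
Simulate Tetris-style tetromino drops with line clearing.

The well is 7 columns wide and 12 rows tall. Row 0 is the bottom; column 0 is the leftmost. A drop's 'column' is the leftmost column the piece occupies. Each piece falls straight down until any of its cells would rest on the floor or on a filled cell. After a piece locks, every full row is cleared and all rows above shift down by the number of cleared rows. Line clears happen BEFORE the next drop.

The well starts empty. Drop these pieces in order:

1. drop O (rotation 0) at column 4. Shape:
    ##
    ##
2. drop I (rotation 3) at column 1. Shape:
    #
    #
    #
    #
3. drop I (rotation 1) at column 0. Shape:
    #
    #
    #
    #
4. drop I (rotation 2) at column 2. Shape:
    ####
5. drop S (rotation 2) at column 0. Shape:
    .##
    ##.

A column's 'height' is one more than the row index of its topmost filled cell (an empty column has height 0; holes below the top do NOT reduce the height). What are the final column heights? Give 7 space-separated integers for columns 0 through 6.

Drop 1: O rot0 at col 4 lands with bottom-row=0; cleared 0 line(s) (total 0); column heights now [0 0 0 0 2 2 0], max=2
Drop 2: I rot3 at col 1 lands with bottom-row=0; cleared 0 line(s) (total 0); column heights now [0 4 0 0 2 2 0], max=4
Drop 3: I rot1 at col 0 lands with bottom-row=0; cleared 0 line(s) (total 0); column heights now [4 4 0 0 2 2 0], max=4
Drop 4: I rot2 at col 2 lands with bottom-row=2; cleared 0 line(s) (total 0); column heights now [4 4 3 3 3 3 0], max=4
Drop 5: S rot2 at col 0 lands with bottom-row=4; cleared 0 line(s) (total 0); column heights now [5 6 6 3 3 3 0], max=6

Answer: 5 6 6 3 3 3 0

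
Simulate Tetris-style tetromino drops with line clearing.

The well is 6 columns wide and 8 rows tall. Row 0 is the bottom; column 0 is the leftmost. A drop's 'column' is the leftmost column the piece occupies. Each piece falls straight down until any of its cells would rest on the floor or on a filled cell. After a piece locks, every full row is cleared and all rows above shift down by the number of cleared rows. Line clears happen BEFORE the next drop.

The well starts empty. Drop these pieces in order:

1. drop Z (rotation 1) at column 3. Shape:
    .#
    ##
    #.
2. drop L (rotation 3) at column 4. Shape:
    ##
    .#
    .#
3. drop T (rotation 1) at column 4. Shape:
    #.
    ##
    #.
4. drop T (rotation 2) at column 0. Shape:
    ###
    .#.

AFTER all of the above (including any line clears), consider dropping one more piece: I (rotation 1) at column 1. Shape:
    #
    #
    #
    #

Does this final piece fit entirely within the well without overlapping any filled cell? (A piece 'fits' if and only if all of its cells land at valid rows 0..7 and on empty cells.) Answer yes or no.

Drop 1: Z rot1 at col 3 lands with bottom-row=0; cleared 0 line(s) (total 0); column heights now [0 0 0 2 3 0], max=3
Drop 2: L rot3 at col 4 lands with bottom-row=1; cleared 0 line(s) (total 0); column heights now [0 0 0 2 4 4], max=4
Drop 3: T rot1 at col 4 lands with bottom-row=4; cleared 0 line(s) (total 0); column heights now [0 0 0 2 7 6], max=7
Drop 4: T rot2 at col 0 lands with bottom-row=0; cleared 1 line(s) (total 1); column heights now [0 1 0 1 6 5], max=6
Test piece I rot1 at col 1 (width 1): heights before test = [0 1 0 1 6 5]; fits = True

Answer: yes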